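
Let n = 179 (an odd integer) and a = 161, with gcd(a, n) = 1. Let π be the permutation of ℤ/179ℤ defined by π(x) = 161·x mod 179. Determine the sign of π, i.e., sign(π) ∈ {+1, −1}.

Start at x=116: 116 → 60 → 173 → 108 → 25 → 87 → 45 → … (one orbit).
3 cycles of lengths [89, 89, 1].
With 3 cycles on 179 points, sign = (−1)^{179−3} = +1.

+1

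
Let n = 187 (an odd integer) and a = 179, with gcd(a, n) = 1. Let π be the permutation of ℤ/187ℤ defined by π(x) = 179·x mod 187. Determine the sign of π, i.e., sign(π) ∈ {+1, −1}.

Trace 155: π^k(155) = [155, 69, 9, 115, 15, 67, 25] for k=0..6.
9 cycles of lengths [40, 40, 40, 40, 8, 8, 5, 5, 1].
With 9 cycles on 187 points, sign = (−1)^{187−9} = +1.
Zolotarev: (179|187) = +1, matching the cycle-count sign.

+1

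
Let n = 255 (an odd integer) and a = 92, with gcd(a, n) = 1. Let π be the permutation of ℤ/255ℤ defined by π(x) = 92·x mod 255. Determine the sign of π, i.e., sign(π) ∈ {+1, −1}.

-1

Trace 233: π^k(233) = [233, 16, 197, 19, 218, 166, 227] for k=0..6.
The orbit structure of x ↦ 92x mod 255: 20 orbits of sizes [16, 16, 16, 16, 16, 16, 16, 16, 16, 16, 16, 16, 16, 16, 16, 4, 4, 4, 2, 1].
255 − 20 = 235 transpositions; sign(π) = (−1)^235 = -1.
Zolotarev: (92|255) = -1, matching the cycle-count sign.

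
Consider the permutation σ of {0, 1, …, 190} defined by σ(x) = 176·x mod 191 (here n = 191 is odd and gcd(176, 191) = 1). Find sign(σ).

-1

Start at x=173: 173 → 79 → 152 → 12 → 11 → 26 → 183 → … (one orbit).
The orbit structure of x ↦ 176x mod 191: 2 orbits of sizes [190, 1].
sign(π) = (−1)^{n − #cycles} = (−1)^{191−2} = (−1)^189 = -1.
(176|191)_J = -1 (Zolotarev's lemma cross-check).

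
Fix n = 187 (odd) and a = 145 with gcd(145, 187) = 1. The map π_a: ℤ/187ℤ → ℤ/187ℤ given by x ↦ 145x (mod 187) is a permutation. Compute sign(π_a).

Orbit of 69 under x↦145x: [69, 94, 166, 134, 169, 8, 38]… (length divides ord_187(145)).
Cycle type of π: 40×4 + 10 + 8×2 + 1; total 8 cycles.
With 8 cycles on 187 points, sign = (−1)^{187−8} = -1.
The Jacobi symbol (145|187) = -1 (Zolotarev) agrees.

-1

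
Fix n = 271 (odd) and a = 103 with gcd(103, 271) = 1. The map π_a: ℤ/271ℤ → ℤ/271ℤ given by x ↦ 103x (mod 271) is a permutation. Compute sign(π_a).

+1

Start at x=196: 196 → 134 → 252 → 211 → 53 → 39 → 223 → … (one orbit).
Cycle lengths of π_103 on ℤ/271ℤ: [135, 135, 1]; 3 cycles in total.
With 3 cycles on 271 points, sign = (−1)^{271−3} = +1.
(103|271)_J = +1 (Zolotarev's lemma cross-check).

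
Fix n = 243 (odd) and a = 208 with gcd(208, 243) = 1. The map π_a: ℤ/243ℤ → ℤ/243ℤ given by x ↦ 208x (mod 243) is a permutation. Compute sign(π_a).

Start at x=217: 217 → 181 → 226 → 109 → 73 → 118 → 1 → … (one orbit).
Decompose π into cycles: lengths [27, 27, 27, 27, 27, 27, 9, 9, 9, 9, 9, 9, 3, 3, 3, 3, 3, 3, 1, 1, 1, 1, 1, 1, 1, 1, 1] (27 cycles, including the fixed point 0).
Σ(ℓ_i−1) = 243−27 = 216; sign = (−1)^216 = +1.

+1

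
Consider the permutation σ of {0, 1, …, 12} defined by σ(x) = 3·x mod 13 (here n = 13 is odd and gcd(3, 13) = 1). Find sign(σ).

Trace 1: π^k(1) = [1, 3, 9] for k=0..2.
Cycle type of π: 3×4 + 1; total 5 cycles.
n − c = 13 − 5 = 8; sign = (−1)^8 = +1.
(3|13)_J = +1 (Zolotarev's lemma cross-check).

+1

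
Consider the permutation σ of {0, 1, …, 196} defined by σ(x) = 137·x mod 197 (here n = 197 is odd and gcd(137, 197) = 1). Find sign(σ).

+1

Orbit of 16 under x↦137x: [16, 25, 76, 168, 164, 10, 188]… (length divides ord_197(137)).
Decompose π into cycles: lengths [98, 98, 1] (3 cycles, including the fixed point 0).
sign(π) = (−1)^{n − #cycles} = (−1)^{197−3} = (−1)^194 = +1.
The Jacobi symbol (137|197) = +1 (Zolotarev) agrees.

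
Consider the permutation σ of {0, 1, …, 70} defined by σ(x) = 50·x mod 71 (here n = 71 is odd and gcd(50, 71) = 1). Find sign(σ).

+1

Orbit of 9 under x↦50x: [9, 24, 64, 5, 37, 4, 58]… (length divides ord_71(50)).
3 cycles of lengths [35, 35, 1].
sign(π) = (−1)^{n − #cycles} = (−1)^{71−3} = (−1)^68 = +1.
Via Zolotarev, sign(π_{50}) = (50|71) = +1.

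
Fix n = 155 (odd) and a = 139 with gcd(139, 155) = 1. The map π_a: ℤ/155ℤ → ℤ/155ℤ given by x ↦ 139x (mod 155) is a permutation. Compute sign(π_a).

Start at x=54: 54 → 66 → 29 → 1 → 139 → 101 → 89 → … (one orbit).
Cycle type of π: 10×15 + 2×2 + 1; total 18 cycles.
n − c = 155 − 18 = 137; sign = (−1)^137 = -1.

-1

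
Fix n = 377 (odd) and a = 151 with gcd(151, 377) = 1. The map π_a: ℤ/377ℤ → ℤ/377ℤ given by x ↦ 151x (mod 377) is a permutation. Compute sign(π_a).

Start at x=285: 285 → 57 → 313 → 138 → 103 → 96 → 170 → … (one orbit).
Decompose π into cycles: lengths [28, 28, 28, 28, 28, 28, 28, 28, 28, 28, 28, 28, 14, 14, 4, 4, 4, 1] (18 cycles, including the fixed point 0).
18 cycles on 377: each ℓ→(−1)^(ℓ−1), product (−1)^359 = -1.
Via Zolotarev, sign(π_{151}) = (151|377) = -1.

-1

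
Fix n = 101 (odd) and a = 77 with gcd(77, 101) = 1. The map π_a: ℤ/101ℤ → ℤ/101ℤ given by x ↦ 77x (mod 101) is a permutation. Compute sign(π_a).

+1

Orbit of 19 under x↦77x: [19, 49, 36, 45, 31, 64, 80]… (length divides ord_101(77)).
Decompose π into cycles: lengths [50, 50, 1] (3 cycles, including the fixed point 0).
Σ(ℓ_i−1) = 101−3 = 98; sign = (−1)^98 = +1.
Via Zolotarev, sign(π_{77}) = (77|101) = +1.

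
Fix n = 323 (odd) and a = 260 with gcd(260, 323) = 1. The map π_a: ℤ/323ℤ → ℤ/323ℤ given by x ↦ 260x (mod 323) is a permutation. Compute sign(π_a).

Trace 118: π^k(118) = [118, 318, 315, 181, 225, 37, 253] for k=0..6.
5 cycles of lengths [144, 144, 18, 16, 1].
With 5 cycles on 323 points, sign = (−1)^{323−5} = +1.
Check: (260/323) = +1 by Zolotarev.

+1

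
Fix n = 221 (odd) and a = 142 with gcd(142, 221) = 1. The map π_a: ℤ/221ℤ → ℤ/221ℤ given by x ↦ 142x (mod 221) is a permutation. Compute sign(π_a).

Orbit of 142 under x↦142x: [142, 53, 12, 157, 194, 144, 116]… (length divides ord_221(142)).
Cycle lengths of π_142 on ℤ/221ℤ: [16, 16, 16, 16, 16, 16, 16, 16, 16, 16, 16, 16, 16, 2, 2, 2, 2, 2, 2, 1]; 20 cycles in total.
20 cycles on 221: each ℓ→(−1)^(ℓ−1), product (−1)^201 = -1.
Zolotarev: (142|221) = -1, matching the cycle-count sign.

-1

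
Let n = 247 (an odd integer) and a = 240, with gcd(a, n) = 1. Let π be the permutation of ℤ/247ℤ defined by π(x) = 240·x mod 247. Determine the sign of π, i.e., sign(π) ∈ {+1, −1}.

Start at x=141: 141 → 1 → 240 → 49 → 151 → 178 → 236 → … (one orbit).
The orbit structure of x ↦ 240x mod 247: 23 orbits of sizes [12, 12, 12, 12, 12, 12, 12, 12, 12, 12, 12, 12, 12, 12, 12, 12, 12, 12, 12, 6, 6, 6, 1].
Σ(ℓ_i−1) = 247−23 = 224; sign = (−1)^224 = +1.
Via Zolotarev, sign(π_{240}) = (240|247) = +1.

+1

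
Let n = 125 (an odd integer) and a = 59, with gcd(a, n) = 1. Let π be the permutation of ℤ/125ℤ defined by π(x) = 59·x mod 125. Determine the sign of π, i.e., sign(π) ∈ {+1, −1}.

Start at x=106: 106 → 4 → 111 → 49 → 16 → 69 → 71 → … (one orbit).
Cycle type of π: 50×2 + 10×2 + 2×2 + 1; total 7 cycles.
With 7 cycles on 125 points, sign = (−1)^{125−7} = +1.
Zolotarev: (59|125) = +1, matching the cycle-count sign.

+1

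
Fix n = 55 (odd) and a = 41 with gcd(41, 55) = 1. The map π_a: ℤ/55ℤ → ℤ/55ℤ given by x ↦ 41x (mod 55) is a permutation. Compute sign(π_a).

Start at x=26: 26 → 21 → 36 → 46 → 16 → 51 → 1 → … (one orbit).
10 cycles of lengths [10, 10, 10, 10, 10, 1, 1, 1, 1, 1].
sign(π) = (−1)^{n − #cycles} = (−1)^{55−10} = (−1)^45 = -1.

-1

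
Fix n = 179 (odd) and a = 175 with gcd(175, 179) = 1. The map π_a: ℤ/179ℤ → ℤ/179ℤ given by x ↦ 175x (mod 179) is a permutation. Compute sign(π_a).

-1

Orbit of 87 under x↦175x: [87, 10, 139, 160, 76, 54, 142]… (length divides ord_179(175)).
Cycle type of π: 178 + 1; total 2 cycles.
n − c = 179 − 2 = 177; sign = (−1)^177 = -1.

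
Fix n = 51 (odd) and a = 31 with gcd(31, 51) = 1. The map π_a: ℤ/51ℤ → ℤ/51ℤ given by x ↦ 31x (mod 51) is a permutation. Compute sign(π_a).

-1

Trace 46: π^k(46) = [46, 49, 40, 16, 37, 25, 10] for k=0..6.
π_31 has 6 disjoint cycles with lengths [16, 16, 16, 1, 1, 1] on {0,…,50}.
sign(π) = (−1)^{n − #cycles} = (−1)^{51−6} = (−1)^45 = -1.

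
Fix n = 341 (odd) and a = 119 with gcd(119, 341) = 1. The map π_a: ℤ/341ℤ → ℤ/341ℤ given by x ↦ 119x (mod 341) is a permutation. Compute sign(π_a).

Start at x=181: 181 → 56 → 185 → 191 → 223 → 280 → 243 → … (one orbit).
Cycle lengths of π_119 on ℤ/341ℤ: [30, 30, 30, 30, 30, 30, 30, 30, 30, 30, 6, 6, 6, 6, 6, 5, 5, 1]; 18 cycles in total.
18 cycles on 341: each ℓ→(−1)^(ℓ−1), product (−1)^323 = -1.

-1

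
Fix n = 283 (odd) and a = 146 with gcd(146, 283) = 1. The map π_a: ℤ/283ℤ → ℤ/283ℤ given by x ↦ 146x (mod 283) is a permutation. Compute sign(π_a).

Trace 187: π^k(187) = [187, 134, 37, 25, 254, 11, 191] for k=0..6.
Cycle lengths of π_146 on ℤ/283ℤ: [282, 1]; 2 cycles in total.
2 cycles on 283: each ℓ→(−1)^(ℓ−1), product (−1)^281 = -1.

-1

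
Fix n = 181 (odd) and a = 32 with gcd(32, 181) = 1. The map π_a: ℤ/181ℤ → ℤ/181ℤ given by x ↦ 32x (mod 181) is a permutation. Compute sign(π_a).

-1

Start at x=1: 1 → 32 → 119 → 7 → 43 → 109 → 49 → … (one orbit).
π_32 has 6 disjoint cycles with lengths [36, 36, 36, 36, 36, 1] on {0,…,180}.
181 − 6 = 175 transpositions; sign(π) = (−1)^175 = -1.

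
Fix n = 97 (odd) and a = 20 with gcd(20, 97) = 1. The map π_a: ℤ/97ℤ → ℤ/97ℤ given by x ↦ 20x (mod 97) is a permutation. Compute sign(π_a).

-1

Start at x=27: 27 → 55 → 33 → 78 → 8 → 63 → 96 → … (one orbit).
4 cycles of lengths [32, 32, 32, 1].
n − c = 97 − 4 = 93; sign = (−1)^93 = -1.
(20|97)_J = -1 (Zolotarev's lemma cross-check).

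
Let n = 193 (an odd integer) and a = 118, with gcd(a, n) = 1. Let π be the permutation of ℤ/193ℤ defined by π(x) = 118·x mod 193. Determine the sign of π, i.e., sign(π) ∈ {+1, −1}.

+1

Start at x=92: 92 → 48 → 67 → 186 → 139 → 190 → 32 → … (one orbit).
π_118 has 3 disjoint cycles with lengths [96, 96, 1] on {0,…,192}.
3 cycles on 193: each ℓ→(−1)^(ℓ−1), product (−1)^190 = +1.
Check: (118/193) = +1 by Zolotarev.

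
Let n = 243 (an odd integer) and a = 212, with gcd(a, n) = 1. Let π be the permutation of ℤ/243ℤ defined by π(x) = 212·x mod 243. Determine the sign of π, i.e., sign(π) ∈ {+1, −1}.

-1

Start at x=101: 101 → 28 → 104 → 178 → 71 → 229 → 191 → … (one orbit).
The orbit structure of x ↦ 212x mod 243: 6 orbits of sizes [162, 54, 18, 6, 2, 1].
n − c = 243 − 6 = 237; sign = (−1)^237 = -1.
Zolotarev: (212|243) = -1, matching the cycle-count sign.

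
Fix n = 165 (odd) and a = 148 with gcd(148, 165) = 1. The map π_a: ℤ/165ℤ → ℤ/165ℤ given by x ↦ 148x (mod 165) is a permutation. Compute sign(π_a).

-1

Start at x=91: 91 → 103 → 64 → 67 → 16 → 58 → 4 → … (one orbit).
π_148 has 18 disjoint cycles with lengths [20, 20, 20, 20, 20, 20, 5, 5, 5, 5, 5, 5, 4, 4, 4, 1, 1, 1] on {0,…,164}.
sign(π) = (−1)^{n − #cycles} = (−1)^{165−18} = (−1)^147 = -1.
The Jacobi symbol (148|165) = -1 (Zolotarev) agrees.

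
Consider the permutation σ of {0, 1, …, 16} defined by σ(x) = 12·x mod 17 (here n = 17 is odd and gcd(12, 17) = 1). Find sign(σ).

Orbit of 9 under x↦12x: [9, 6, 4, 14, 15, 10, 1]… (length divides ord_17(12)).
Cycle type of π: 16 + 1; total 2 cycles.
n − c = 17 − 2 = 15; sign = (−1)^15 = -1.

-1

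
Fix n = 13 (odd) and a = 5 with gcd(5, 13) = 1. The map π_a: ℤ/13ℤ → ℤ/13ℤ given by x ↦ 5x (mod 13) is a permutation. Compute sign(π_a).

-1

Orbit of 8 under x↦5x: [8, 1, 5, 12]… (length divides ord_13(5)).
4 cycles of lengths [4, 4, 4, 1].
sign(π) = (−1)^{n − #cycles} = (−1)^{13−4} = (−1)^9 = -1.
(5|13)_J = -1 (Zolotarev's lemma cross-check).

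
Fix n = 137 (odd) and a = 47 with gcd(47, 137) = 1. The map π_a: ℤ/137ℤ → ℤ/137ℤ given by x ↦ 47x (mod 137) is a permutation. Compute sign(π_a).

-1

Trace 38: π^k(38) = [38, 5, 98, 85, 22, 75, 100] for k=0..6.
π_47 has 2 disjoint cycles with lengths [136, 1] on {0,…,136}.
sign(π) = (−1)^{n − #cycles} = (−1)^{137−2} = (−1)^135 = -1.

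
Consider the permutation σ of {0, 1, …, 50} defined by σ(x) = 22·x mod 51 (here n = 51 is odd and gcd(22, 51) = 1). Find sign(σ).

-1

Trace 10: π^k(10) = [10, 16, 46, 43, 28, 4, 37] for k=0..6.
Decompose π into cycles: lengths [16, 16, 16, 1, 1, 1] (6 cycles, including the fixed point 0).
n − c = 51 − 6 = 45; sign = (−1)^45 = -1.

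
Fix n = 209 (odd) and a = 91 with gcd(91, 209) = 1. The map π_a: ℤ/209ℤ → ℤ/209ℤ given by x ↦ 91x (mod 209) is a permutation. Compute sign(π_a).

-1

Orbit of 9 under x↦91x: [9, 192, 125, 89, 157, 75, 137]… (length divides ord_209(91)).
6 cycles of lengths [90, 90, 18, 5, 5, 1].
n − c = 209 − 6 = 203; sign = (−1)^203 = -1.
Via Zolotarev, sign(π_{91}) = (91|209) = -1.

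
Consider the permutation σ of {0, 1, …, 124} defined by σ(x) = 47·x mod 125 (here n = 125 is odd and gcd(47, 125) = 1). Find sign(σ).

-1

Orbit of 97 under x↦47x: [97, 59, 23, 81, 57, 54, 38]… (length divides ord_125(47)).
Cycle type of π: 100 + 20 + 4 + 1; total 4 cycles.
Σ(ℓ_i−1) = 125−4 = 121; sign = (−1)^121 = -1.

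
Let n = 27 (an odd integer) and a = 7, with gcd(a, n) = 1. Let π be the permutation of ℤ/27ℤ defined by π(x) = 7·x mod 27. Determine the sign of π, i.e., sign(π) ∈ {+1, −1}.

Start at x=13: 13 → 10 → 16 → 4 → 1 → 7 → 22 → … (one orbit).
Cycle lengths of π_7 on ℤ/27ℤ: [9, 9, 3, 3, 1, 1, 1]; 7 cycles in total.
n − c = 27 − 7 = 20; sign = (−1)^20 = +1.
Zolotarev: (7|27) = +1, matching the cycle-count sign.

+1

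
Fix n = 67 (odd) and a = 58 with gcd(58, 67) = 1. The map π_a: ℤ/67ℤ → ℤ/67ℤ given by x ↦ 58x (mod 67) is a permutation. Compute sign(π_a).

-1

Orbit of 9 under x↦58x: [9, 53, 59, 5, 22, 3, 40]… (length divides ord_67(58)).
Decompose π into cycles: lengths [22, 22, 22, 1] (4 cycles, including the fixed point 0).
4 cycles on 67: each ℓ→(−1)^(ℓ−1), product (−1)^63 = -1.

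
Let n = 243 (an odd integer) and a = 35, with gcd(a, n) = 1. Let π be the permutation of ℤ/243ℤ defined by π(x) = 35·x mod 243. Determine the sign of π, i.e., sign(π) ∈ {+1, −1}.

-1

Orbit of 163 under x↦35x: [163, 116, 172, 188, 19, 179, 190]… (length divides ord_243(35)).
Cycle lengths of π_35 on ℤ/243ℤ: [54, 54, 54, 18, 18, 18, 6, 6, 6, 2, 2, 2, 2, 1]; 14 cycles in total.
14 cycles on 243: each ℓ→(−1)^(ℓ−1), product (−1)^229 = -1.
Zolotarev: (35|243) = -1, matching the cycle-count sign.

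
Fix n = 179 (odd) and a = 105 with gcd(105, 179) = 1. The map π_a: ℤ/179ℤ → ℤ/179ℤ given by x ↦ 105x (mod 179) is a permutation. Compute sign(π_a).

-1

Start at x=29: 29 → 2 → 31 → 33 → 64 → 97 → 161 → … (one orbit).
π_105 has 2 disjoint cycles with lengths [178, 1] on {0,…,178}.
Σ(ℓ_i−1) = 179−2 = 177; sign = (−1)^177 = -1.
The Jacobi symbol (105|179) = -1 (Zolotarev) agrees.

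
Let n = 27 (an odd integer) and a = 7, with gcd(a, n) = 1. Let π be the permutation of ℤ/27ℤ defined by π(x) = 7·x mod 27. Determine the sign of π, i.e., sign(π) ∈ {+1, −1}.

Orbit of 4 under x↦7x: [4, 1, 7, 22, 19, 25, 13]… (length divides ord_27(7)).
Decompose π into cycles: lengths [9, 9, 3, 3, 1, 1, 1] (7 cycles, including the fixed point 0).
7 cycles on 27: each ℓ→(−1)^(ℓ−1), product (−1)^20 = +1.

+1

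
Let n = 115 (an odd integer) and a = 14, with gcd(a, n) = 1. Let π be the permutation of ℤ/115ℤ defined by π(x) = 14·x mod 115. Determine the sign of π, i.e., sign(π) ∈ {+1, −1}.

-1

Orbit of 36 under x↦14x: [36, 44, 41, 114, 101, 34, 16]… (length divides ord_115(14)).
Decompose π into cycles: lengths [22, 22, 22, 22, 22, 2, 2, 1] (8 cycles, including the fixed point 0).
115 − 8 = 107 transpositions; sign(π) = (−1)^107 = -1.
Via Zolotarev, sign(π_{14}) = (14|115) = -1.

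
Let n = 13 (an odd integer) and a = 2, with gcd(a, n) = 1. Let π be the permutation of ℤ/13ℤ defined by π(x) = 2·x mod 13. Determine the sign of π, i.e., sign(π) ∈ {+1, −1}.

Trace 10: π^k(10) = [10, 7, 1, 2, 4, 8, 3] for k=0..6.
π_2 has 2 disjoint cycles with lengths [12, 1] on {0,…,12}.
n − c = 13 − 2 = 11; sign = (−1)^11 = -1.
The Jacobi symbol (2|13) = -1 (Zolotarev) agrees.

-1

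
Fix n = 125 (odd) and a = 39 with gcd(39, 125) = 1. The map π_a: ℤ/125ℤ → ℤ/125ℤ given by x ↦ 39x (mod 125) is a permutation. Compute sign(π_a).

Orbit of 6 under x↦39x: [6, 109, 1, 39, 21, 69, 66]… (length divides ord_125(39)).
Decompose π into cycles: lengths [50, 50, 10, 10, 2, 2, 1] (7 cycles, including the fixed point 0).
With 7 cycles on 125 points, sign = (−1)^{125−7} = +1.
The Jacobi symbol (39|125) = +1 (Zolotarev) agrees.

+1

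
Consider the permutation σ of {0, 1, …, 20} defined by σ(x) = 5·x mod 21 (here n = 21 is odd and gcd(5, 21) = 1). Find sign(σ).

Trace 17: π^k(17) = [17, 1, 5, 4, 20, 16] for k=0..5.
Cycle lengths of π_5 on ℤ/21ℤ: [6, 6, 6, 2, 1]; 5 cycles in total.
21 − 5 = 16 transpositions; sign(π) = (−1)^16 = +1.
Check: (5/21) = +1 by Zolotarev.

+1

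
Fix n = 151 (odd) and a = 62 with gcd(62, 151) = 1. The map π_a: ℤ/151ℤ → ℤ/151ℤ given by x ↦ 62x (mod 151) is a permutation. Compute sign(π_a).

Orbit of 99 under x↦62x: [99, 98, 36, 118, 68, 139, 11]… (length divides ord_151(62)).
π_62 has 3 disjoint cycles with lengths [75, 75, 1] on {0,…,150}.
With 3 cycles on 151 points, sign = (−1)^{151−3} = +1.

+1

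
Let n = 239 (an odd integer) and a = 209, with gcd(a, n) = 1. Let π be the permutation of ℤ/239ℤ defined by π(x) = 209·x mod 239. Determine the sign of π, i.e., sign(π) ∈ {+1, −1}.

-1

Orbit of 68 under x↦209x: [68, 111, 16, 237, 60, 112, 225]… (length divides ord_239(209)).
Decompose π into cycles: lengths [238, 1] (2 cycles, including the fixed point 0).
n − c = 239 − 2 = 237; sign = (−1)^237 = -1.
Check: (209/239) = -1 by Zolotarev.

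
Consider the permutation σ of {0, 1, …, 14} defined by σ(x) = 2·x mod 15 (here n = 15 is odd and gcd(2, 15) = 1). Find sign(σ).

Trace 4: π^k(4) = [4, 8, 1, 2] for k=0..3.
5 cycles of lengths [4, 4, 4, 2, 1].
5 cycles on 15: each ℓ→(−1)^(ℓ−1), product (−1)^10 = +1.

+1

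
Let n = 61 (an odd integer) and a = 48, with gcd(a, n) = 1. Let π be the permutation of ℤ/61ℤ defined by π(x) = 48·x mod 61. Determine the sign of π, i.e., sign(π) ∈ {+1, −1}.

Orbit of 47 under x↦48x: [47, 60, 13, 14, 1, 48]… (length divides ord_61(48)).
Cycle type of π: 6×10 + 1; total 11 cycles.
Σ(ℓ_i−1) = 61−11 = 50; sign = (−1)^50 = +1.

+1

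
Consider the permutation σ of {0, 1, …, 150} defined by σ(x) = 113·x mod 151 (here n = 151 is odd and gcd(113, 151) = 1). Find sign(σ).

Orbit of 118 under x↦113x: [118, 46, 64, 135, 4, 150, 38]… (length divides ord_151(113)).
Cycle lengths of π_113 on ℤ/151ℤ: [30, 30, 30, 30, 30, 1]; 6 cycles in total.
With 6 cycles on 151 points, sign = (−1)^{151−6} = -1.
Via Zolotarev, sign(π_{113}) = (113|151) = -1.

-1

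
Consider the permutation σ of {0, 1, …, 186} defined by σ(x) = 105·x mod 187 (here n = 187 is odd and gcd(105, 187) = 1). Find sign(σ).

+1

Trace 62: π^k(62) = [62, 152, 65, 93, 41, 4, 46] for k=0..6.
π_105 has 5 disjoint cycles with lengths [80, 80, 16, 10, 1] on {0,…,186}.
n − c = 187 − 5 = 182; sign = (−1)^182 = +1.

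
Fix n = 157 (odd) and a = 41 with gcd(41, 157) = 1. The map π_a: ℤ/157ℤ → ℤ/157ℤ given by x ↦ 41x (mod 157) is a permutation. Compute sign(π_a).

Start at x=46: 46 → 2 → 82 → 65 → 153 → 150 → 27 → … (one orbit).
4 cycles of lengths [52, 52, 52, 1].
With 4 cycles on 157 points, sign = (−1)^{157−4} = -1.
(41|157)_J = -1 (Zolotarev's lemma cross-check).

-1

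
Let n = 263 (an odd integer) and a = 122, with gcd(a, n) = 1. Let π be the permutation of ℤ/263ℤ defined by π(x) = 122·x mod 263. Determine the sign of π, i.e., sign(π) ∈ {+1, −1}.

+1

Trace 156: π^k(156) = [156, 96, 140, 248, 11, 27, 138] for k=0..6.
3 cycles of lengths [131, 131, 1].
sign(π) = (−1)^{n − #cycles} = (−1)^{263−3} = (−1)^260 = +1.
(122|263)_J = +1 (Zolotarev's lemma cross-check).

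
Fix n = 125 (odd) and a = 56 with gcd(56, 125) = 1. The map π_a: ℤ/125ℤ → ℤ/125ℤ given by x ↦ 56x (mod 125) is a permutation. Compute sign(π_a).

+1

Orbit of 36 under x↦56x: [36, 16, 21, 51, 106, 61, 41]… (length divides ord_125(56)).
Cycle lengths of π_56 on ℤ/125ℤ: [25, 25, 25, 25, 5, 5, 5, 5, 1, 1, 1, 1, 1]; 13 cycles in total.
13 cycles on 125: each ℓ→(−1)^(ℓ−1), product (−1)^112 = +1.
Check: (56/125) = +1 by Zolotarev.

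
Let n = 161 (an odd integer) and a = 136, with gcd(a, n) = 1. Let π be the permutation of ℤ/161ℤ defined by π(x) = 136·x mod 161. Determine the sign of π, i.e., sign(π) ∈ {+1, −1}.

+1

Orbit of 32 under x↦136x: [32, 5, 36, 66, 121, 34, 116]… (length divides ord_161(136)).
The orbit structure of x ↦ 136x mod 161: 5 orbits of sizes [66, 66, 22, 6, 1].
sign(π) = (−1)^{n − #cycles} = (−1)^{161−5} = (−1)^156 = +1.
Via Zolotarev, sign(π_{136}) = (136|161) = +1.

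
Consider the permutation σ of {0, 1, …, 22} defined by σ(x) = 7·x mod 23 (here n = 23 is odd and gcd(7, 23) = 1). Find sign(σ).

Orbit of 9 under x↦7x: [9, 17, 4, 5, 12, 15, 13]… (length divides ord_23(7)).
The orbit structure of x ↦ 7x mod 23: 2 orbits of sizes [22, 1].
n − c = 23 − 2 = 21; sign = (−1)^21 = -1.
Zolotarev: (7|23) = -1, matching the cycle-count sign.

-1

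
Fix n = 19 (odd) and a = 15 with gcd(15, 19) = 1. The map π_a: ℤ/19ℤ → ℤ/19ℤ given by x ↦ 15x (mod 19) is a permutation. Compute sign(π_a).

-1

Trace 18: π^k(18) = [18, 4, 3, 7, 10, 17, 8] for k=0..6.
2 cycles of lengths [18, 1].
2 cycles on 19: each ℓ→(−1)^(ℓ−1), product (−1)^17 = -1.
(15|19)_J = -1 (Zolotarev's lemma cross-check).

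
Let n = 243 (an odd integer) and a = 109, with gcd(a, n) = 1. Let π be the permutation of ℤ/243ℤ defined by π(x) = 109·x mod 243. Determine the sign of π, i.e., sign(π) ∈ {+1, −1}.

+1

Start at x=109: 109 → 217 → 82 → 190 → 55 → 163 → 28 → … (one orbit).
Cycle type of π: 9×18 + 3×18 + 1×27; total 63 cycles.
With 63 cycles on 243 points, sign = (−1)^{243−63} = +1.
The Jacobi symbol (109|243) = +1 (Zolotarev) agrees.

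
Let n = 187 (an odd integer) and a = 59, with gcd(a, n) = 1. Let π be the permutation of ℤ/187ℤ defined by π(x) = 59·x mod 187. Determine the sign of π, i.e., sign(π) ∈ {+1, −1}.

Orbit of 111 under x↦59x: [111, 4, 49, 86, 25, 166, 70]… (length divides ord_187(59)).
The orbit structure of x ↦ 59x mod 187: 9 orbits of sizes [40, 40, 40, 40, 8, 8, 5, 5, 1].
sign(π) = (−1)^{n − #cycles} = (−1)^{187−9} = (−1)^178 = +1.
Zolotarev: (59|187) = +1, matching the cycle-count sign.

+1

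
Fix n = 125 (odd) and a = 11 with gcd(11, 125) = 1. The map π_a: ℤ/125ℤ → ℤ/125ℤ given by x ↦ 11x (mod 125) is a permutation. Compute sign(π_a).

+1

Start at x=71: 71 → 31 → 91 → 1 → 11 → 121 → 81 → … (one orbit).
Decompose π into cycles: lengths [25, 25, 25, 25, 5, 5, 5, 5, 1, 1, 1, 1, 1] (13 cycles, including the fixed point 0).
With 13 cycles on 125 points, sign = (−1)^{125−13} = +1.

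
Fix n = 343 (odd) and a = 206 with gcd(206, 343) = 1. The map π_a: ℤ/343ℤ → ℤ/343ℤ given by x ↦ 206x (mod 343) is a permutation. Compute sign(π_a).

-1

Orbit of 290 under x↦206x: [290, 58, 286, 263, 327, 134, 164]… (length divides ord_343(206)).
Cycle type of π: 294 + 42 + 6 + 1; total 4 cycles.
4 cycles on 343: each ℓ→(−1)^(ℓ−1), product (−1)^339 = -1.
Check: (206/343) = -1 by Zolotarev.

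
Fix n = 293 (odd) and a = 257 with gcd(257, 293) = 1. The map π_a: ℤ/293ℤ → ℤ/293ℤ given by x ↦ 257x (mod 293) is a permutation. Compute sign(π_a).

+1

Trace 55: π^k(55) = [55, 71, 81, 14, 82, 271, 206] for k=0..6.
The orbit structure of x ↦ 257x mod 293: 3 orbits of sizes [146, 146, 1].
sign(π) = (−1)^{n − #cycles} = (−1)^{293−3} = (−1)^290 = +1.
Via Zolotarev, sign(π_{257}) = (257|293) = +1.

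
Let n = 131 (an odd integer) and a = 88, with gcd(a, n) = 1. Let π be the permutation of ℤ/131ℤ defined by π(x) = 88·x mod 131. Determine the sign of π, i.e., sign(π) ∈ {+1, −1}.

-1

Trace 79: π^k(79) = [79, 9, 6, 4, 90, 60, 40] for k=0..6.
Cycle type of π: 130 + 1; total 2 cycles.
n − c = 131 − 2 = 129; sign = (−1)^129 = -1.
Via Zolotarev, sign(π_{88}) = (88|131) = -1.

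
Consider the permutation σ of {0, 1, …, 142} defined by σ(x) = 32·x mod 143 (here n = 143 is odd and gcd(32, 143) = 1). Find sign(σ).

+1

Start at x=133: 133 → 109 → 56 → 76 → 1 → 32 → 23 → … (one orbit).
Cycle lengths of π_32 on ℤ/143ℤ: [12, 12, 12, 12, 12, 12, 12, 12, 12, 12, 12, 2, 2, 2, 2, 2, 1]; 17 cycles in total.
17 cycles on 143: each ℓ→(−1)^(ℓ−1), product (−1)^126 = +1.
Zolotarev: (32|143) = +1, matching the cycle-count sign.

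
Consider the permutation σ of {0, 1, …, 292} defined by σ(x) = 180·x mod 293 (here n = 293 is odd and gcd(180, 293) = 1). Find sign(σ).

Orbit of 222 under x↦180x: [222, 112, 236, 288, 272, 29, 239]… (length divides ord_293(180)).
The orbit structure of x ↦ 180x mod 293: 2 orbits of sizes [292, 1].
sign(π) = (−1)^{n − #cycles} = (−1)^{293−2} = (−1)^291 = -1.
The Jacobi symbol (180|293) = -1 (Zolotarev) agrees.

-1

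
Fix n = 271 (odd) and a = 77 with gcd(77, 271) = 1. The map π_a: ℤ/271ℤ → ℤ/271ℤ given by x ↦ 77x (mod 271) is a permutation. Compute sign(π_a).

Orbit of 206 under x↦77x: [206, 144, 248, 126, 217, 178, 156]… (length divides ord_271(77)).
π_77 has 11 disjoint cycles with lengths [27, 27, 27, 27, 27, 27, 27, 27, 27, 27, 1] on {0,…,270}.
271 − 11 = 260 transpositions; sign(π) = (−1)^260 = +1.
The Jacobi symbol (77|271) = +1 (Zolotarev) agrees.

+1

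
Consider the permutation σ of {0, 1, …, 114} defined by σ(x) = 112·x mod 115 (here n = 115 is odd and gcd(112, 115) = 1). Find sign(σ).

Start at x=97: 97 → 54 → 68 → 26 → 37 → 4 → 103 → … (one orbit).
Cycle lengths of π_112 on ℤ/115ℤ: [44, 44, 22, 4, 1]; 5 cycles in total.
sign(π) = (−1)^{n − #cycles} = (−1)^{115−5} = (−1)^110 = +1.
Zolotarev: (112|115) = +1, matching the cycle-count sign.

+1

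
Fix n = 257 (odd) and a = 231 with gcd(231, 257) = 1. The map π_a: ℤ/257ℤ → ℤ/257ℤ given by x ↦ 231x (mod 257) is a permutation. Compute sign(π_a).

Orbit of 92 under x↦231x: [92, 178, 255, 52, 190, 200, 197]… (length divides ord_257(231)).
Cycle type of π: 128×2 + 1; total 3 cycles.
Σ(ℓ_i−1) = 257−3 = 254; sign = (−1)^254 = +1.

+1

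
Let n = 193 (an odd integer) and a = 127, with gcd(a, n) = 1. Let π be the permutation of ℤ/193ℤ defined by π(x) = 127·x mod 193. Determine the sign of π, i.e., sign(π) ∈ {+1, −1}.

-1

Start at x=82: 82 → 185 → 142 → 85 → 180 → 86 → 114 → … (one orbit).
Cycle lengths of π_127 on ℤ/193ℤ: [192, 1]; 2 cycles in total.
193 − 2 = 191 transpositions; sign(π) = (−1)^191 = -1.
The Jacobi symbol (127|193) = -1 (Zolotarev) agrees.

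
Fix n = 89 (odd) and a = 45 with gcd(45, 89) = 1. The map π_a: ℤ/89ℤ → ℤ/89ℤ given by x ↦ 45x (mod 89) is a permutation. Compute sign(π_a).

+1

Trace 2: π^k(2) = [2, 1, 45, 67, 78, 39, 64] for k=0..6.
Cycle lengths of π_45 on ℤ/89ℤ: [11, 11, 11, 11, 11, 11, 11, 11, 1]; 9 cycles in total.
With 9 cycles on 89 points, sign = (−1)^{89−9} = +1.
The Jacobi symbol (45|89) = +1 (Zolotarev) agrees.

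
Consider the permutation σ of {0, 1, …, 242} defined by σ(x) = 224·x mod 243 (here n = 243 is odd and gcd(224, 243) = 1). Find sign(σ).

Orbit of 235 under x↦224x: [235, 152, 28, 197, 145, 161, 100]… (length divides ord_243(224)).
Cycle type of π: 54×3 + 18×3 + 6×3 + 2×4 + 1; total 14 cycles.
243 − 14 = 229 transpositions; sign(π) = (−1)^229 = -1.

-1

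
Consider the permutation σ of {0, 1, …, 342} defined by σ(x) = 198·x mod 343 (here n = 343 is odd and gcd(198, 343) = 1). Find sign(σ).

Trace 37: π^k(37) = [37, 123, 1, 198, 102, 302, 114] for k=0..6.
Cycle lengths of π_198 on ℤ/343ℤ: [147, 147, 21, 21, 3, 3, 1]; 7 cycles in total.
Σ(ℓ_i−1) = 343−7 = 336; sign = (−1)^336 = +1.

+1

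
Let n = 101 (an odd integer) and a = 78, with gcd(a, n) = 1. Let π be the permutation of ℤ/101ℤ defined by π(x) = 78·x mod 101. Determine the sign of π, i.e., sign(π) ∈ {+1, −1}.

Orbit of 25 under x↦78x: [25, 31, 95, 37, 58, 80, 79]… (length divides ord_101(78)).
Cycle type of π: 25×4 + 1; total 5 cycles.
101 − 5 = 96 transpositions; sign(π) = (−1)^96 = +1.
Via Zolotarev, sign(π_{78}) = (78|101) = +1.

+1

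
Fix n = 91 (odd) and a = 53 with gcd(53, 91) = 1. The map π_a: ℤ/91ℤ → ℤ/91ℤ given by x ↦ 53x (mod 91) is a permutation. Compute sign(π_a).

+1

Orbit of 53 under x↦53x: [53, 79, 1]… (length divides ord_91(53)).
39 cycles of lengths [3, 3, 3, 3, 3, 3, 3, 3, 3, 3, 3, 3, 3, 3, 3, 3, 3, 3, 3, 3, 3, 3, 3, 3, 3, 3, 1, 1, 1, 1, 1, 1, 1, 1, 1, 1, 1, 1, 1].
With 39 cycles on 91 points, sign = (−1)^{91−39} = +1.
(53|91)_J = +1 (Zolotarev's lemma cross-check).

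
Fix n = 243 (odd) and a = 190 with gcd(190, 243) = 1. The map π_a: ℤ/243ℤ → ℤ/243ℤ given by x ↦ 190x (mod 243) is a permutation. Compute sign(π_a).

+1

Orbit of 217 under x↦190x: [217, 163, 109, 55, 1, 190, 136]… (length divides ord_243(190)).
Cycle type of π: 9×18 + 3×18 + 1×27; total 63 cycles.
243 − 63 = 180 transpositions; sign(π) = (−1)^180 = +1.
(190|243)_J = +1 (Zolotarev's lemma cross-check).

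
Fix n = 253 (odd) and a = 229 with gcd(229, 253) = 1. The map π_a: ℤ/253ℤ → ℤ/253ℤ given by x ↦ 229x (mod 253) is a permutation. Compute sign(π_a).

-1

Trace 91: π^k(91) = [91, 93, 45, 185, 114, 47, 137] for k=0..6.
Cycle lengths of π_229 on ℤ/253ℤ: [10, 10, 10, 10, 10, 10, 10, 10, 10, 10, 10, 10, 10, 10, 10, 10, 10, 10, 10, 10, 10, 10, 5, 5, 2, 2, 2, 2, 2, 2, 2, 2, 2, 2, 2, 1]; 36 cycles in total.
sign(π) = (−1)^{n − #cycles} = (−1)^{253−36} = (−1)^217 = -1.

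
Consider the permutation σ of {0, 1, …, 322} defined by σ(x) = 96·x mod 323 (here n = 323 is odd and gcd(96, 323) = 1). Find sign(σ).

-1

Start at x=58: 58 → 77 → 286 → 1 → 96 → 172 → 39 → … (one orbit).
π_96 has 38 disjoint cycles with lengths [16, 16, 16, 16, 16, 16, 16, 16, 16, 16, 16, 16, 16, 16, 16, 16, 16, 16, 16, 1, 1, 1, 1, 1, 1, 1, 1, 1, 1, 1, 1, 1, 1, 1, 1, 1, 1, 1] on {0,…,322}.
323 − 38 = 285 transpositions; sign(π) = (−1)^285 = -1.
Via Zolotarev, sign(π_{96}) = (96|323) = -1.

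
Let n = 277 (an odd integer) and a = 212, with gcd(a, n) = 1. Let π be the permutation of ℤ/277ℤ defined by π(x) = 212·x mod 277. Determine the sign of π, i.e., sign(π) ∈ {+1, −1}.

-1

Trace 1: π^k(1) = [1, 212, 70, 159, 191, 50, 74] for k=0..6.
Cycle type of π: 276 + 1; total 2 cycles.
n − c = 277 − 2 = 275; sign = (−1)^275 = -1.
(212|277)_J = -1 (Zolotarev's lemma cross-check).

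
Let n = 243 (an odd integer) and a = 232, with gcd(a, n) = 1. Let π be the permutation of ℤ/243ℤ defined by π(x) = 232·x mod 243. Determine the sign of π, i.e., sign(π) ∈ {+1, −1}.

+1

Start at x=103: 103 → 82 → 70 → 202 → 208 → 142 → 139 → … (one orbit).
Decompose π into cycles: lengths [81, 81, 27, 27, 9, 9, 3, 3, 1, 1, 1] (11 cycles, including the fixed point 0).
With 11 cycles on 243 points, sign = (−1)^{243−11} = +1.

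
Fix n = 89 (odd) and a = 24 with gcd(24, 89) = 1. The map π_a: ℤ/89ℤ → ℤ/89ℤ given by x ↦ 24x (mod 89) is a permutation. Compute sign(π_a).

Orbit of 46 under x↦24x: [46, 36, 63, 88, 65, 47, 60]… (length divides ord_89(24)).
π_24 has 2 disjoint cycles with lengths [88, 1] on {0,…,88}.
sign(π) = (−1)^{n − #cycles} = (−1)^{89−2} = (−1)^87 = -1.
Via Zolotarev, sign(π_{24}) = (24|89) = -1.

-1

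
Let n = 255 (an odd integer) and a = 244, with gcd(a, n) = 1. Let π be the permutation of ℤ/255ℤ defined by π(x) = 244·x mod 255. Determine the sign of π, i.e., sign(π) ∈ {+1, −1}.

Orbit of 16 under x↦244x: [16, 79, 151, 124, 166, 214, 196]… (length divides ord_255(244)).
π_244 has 24 disjoint cycles with lengths [16, 16, 16, 16, 16, 16, 16, 16, 16, 16, 16, 16, 16, 16, 16, 2, 2, 2, 2, 2, 2, 1, 1, 1] on {0,…,254}.
n − c = 255 − 24 = 231; sign = (−1)^231 = -1.

-1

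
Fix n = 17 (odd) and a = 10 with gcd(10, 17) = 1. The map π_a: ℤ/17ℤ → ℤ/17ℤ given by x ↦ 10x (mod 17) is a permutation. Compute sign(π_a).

-1

Trace 6: π^k(6) = [6, 9, 5, 16, 7, 2, 3] for k=0..6.
Cycle type of π: 16 + 1; total 2 cycles.
2 cycles on 17: each ℓ→(−1)^(ℓ−1), product (−1)^15 = -1.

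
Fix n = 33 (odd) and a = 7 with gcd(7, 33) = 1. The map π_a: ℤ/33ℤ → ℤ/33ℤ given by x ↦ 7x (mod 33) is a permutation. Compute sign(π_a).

Trace 16: π^k(16) = [16, 13, 25, 10, 4, 28, 31] for k=0..6.
Decompose π into cycles: lengths [10, 10, 10, 1, 1, 1] (6 cycles, including the fixed point 0).
n − c = 33 − 6 = 27; sign = (−1)^27 = -1.
Zolotarev: (7|33) = -1, matching the cycle-count sign.

-1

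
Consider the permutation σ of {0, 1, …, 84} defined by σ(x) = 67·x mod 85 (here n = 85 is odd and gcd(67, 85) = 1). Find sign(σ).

-1

Start at x=67: 67 → 69 → 33 → 1 → 67 (one orbit).
Decompose π into cycles: lengths [4, 4, 4, 4, 4, 4, 4, 4, 4, 4, 4, 4, 4, 4, 4, 4, 4, 2, 2, 2, 2, 2, 2, 2, 2, 1] (26 cycles, including the fixed point 0).
With 26 cycles on 85 points, sign = (−1)^{85−26} = -1.
(67|85)_J = -1 (Zolotarev's lemma cross-check).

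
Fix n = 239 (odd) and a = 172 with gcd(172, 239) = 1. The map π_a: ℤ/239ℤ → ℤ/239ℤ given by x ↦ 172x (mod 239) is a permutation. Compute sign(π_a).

-1

Orbit of 52 under x↦172x: [52, 101, 164, 6, 76, 166, 111]… (length divides ord_239(172)).
Cycle lengths of π_172 on ℤ/239ℤ: [34, 34, 34, 34, 34, 34, 34, 1]; 8 cycles in total.
8 cycles on 239: each ℓ→(−1)^(ℓ−1), product (−1)^231 = -1.
Zolotarev: (172|239) = -1, matching the cycle-count sign.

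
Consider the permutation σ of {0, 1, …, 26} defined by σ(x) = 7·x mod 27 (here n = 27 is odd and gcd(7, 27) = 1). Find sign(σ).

+1

Orbit of 22 under x↦7x: [22, 19, 25, 13, 10, 16, 4]… (length divides ord_27(7)).
Cycle type of π: 9×2 + 3×2 + 1×3; total 7 cycles.
n − c = 27 − 7 = 20; sign = (−1)^20 = +1.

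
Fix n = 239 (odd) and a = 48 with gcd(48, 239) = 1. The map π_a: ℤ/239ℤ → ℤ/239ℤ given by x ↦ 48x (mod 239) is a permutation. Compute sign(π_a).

Trace 93: π^k(93) = [93, 162, 128, 169, 225, 45, 9] for k=0..6.
The orbit structure of x ↦ 48x mod 239: 3 orbits of sizes [119, 119, 1].
With 3 cycles on 239 points, sign = (−1)^{239−3} = +1.

+1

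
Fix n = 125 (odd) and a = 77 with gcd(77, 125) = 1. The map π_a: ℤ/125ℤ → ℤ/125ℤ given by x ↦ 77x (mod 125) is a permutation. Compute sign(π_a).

-1

Trace 104: π^k(104) = [104, 8, 116, 57, 14, 78, 6] for k=0..6.
Cycle lengths of π_77 on ℤ/125ℤ: [100, 20, 4, 1]; 4 cycles in total.
125 − 4 = 121 transpositions; sign(π) = (−1)^121 = -1.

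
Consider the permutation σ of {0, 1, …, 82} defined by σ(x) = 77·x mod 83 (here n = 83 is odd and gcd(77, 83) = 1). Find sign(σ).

+1

Start at x=11: 11 → 17 → 64 → 31 → 63 → 37 → 27 → … (one orbit).
Decompose π into cycles: lengths [41, 41, 1] (3 cycles, including the fixed point 0).
sign(π) = (−1)^{n − #cycles} = (−1)^{83−3} = (−1)^80 = +1.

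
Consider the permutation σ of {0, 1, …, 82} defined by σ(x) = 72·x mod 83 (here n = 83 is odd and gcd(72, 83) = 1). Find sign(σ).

-1

Orbit of 26 under x↦72x: [26, 46, 75, 5, 28, 24, 68]… (length divides ord_83(72)).
The orbit structure of x ↦ 72x mod 83: 2 orbits of sizes [82, 1].
sign(π) = (−1)^{n − #cycles} = (−1)^{83−2} = (−1)^81 = -1.
Via Zolotarev, sign(π_{72}) = (72|83) = -1.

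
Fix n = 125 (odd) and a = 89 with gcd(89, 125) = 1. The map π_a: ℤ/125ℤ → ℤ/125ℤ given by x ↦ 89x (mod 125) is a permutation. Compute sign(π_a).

+1

Trace 69: π^k(69) = [69, 16, 49, 111, 4, 106, 59] for k=0..6.
Decompose π into cycles: lengths [50, 50, 10, 10, 2, 2, 1] (7 cycles, including the fixed point 0).
With 7 cycles on 125 points, sign = (−1)^{125−7} = +1.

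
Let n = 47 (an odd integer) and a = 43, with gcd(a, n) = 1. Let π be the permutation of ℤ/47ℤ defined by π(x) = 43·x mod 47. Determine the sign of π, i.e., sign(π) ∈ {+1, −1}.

Start at x=6: 6 → 23 → 2 → 39 → 32 → 13 → 42 → … (one orbit).
π_43 has 2 disjoint cycles with lengths [46, 1] on {0,…,46}.
sign(π) = (−1)^{n − #cycles} = (−1)^{47−2} = (−1)^45 = -1.

-1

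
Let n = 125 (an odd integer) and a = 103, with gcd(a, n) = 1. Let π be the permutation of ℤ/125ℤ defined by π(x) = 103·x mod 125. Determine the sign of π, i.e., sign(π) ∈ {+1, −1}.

Start at x=47: 47 → 91 → 123 → 44 → 32 → 46 → 113 → … (one orbit).
Cycle lengths of π_103 on ℤ/125ℤ: [100, 20, 4, 1]; 4 cycles in total.
n − c = 125 − 4 = 121; sign = (−1)^121 = -1.

-1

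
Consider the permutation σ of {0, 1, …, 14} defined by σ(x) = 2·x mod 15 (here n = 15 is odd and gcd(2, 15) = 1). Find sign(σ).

Orbit of 4 under x↦2x: [4, 8, 1, 2]… (length divides ord_15(2)).
Cycle type of π: 4×3 + 2 + 1; total 5 cycles.
Σ(ℓ_i−1) = 15−5 = 10; sign = (−1)^10 = +1.
Zolotarev: (2|15) = +1, matching the cycle-count sign.

+1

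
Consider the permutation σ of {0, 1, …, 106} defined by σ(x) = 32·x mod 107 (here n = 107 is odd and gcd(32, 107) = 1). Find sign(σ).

-1

Start at x=54: 54 → 16 → 84 → 13 → 95 → 44 → 17 → … (one orbit).
2 cycles of lengths [106, 1].
sign(π) = (−1)^{n − #cycles} = (−1)^{107−2} = (−1)^105 = -1.
(32|107)_J = -1 (Zolotarev's lemma cross-check).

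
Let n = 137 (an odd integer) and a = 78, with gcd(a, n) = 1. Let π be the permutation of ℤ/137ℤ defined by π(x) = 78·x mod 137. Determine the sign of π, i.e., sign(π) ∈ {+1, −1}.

+1

Orbit of 16 under x↦78x: [16, 15, 74, 18, 34, 49, 123]… (length divides ord_137(78)).
5 cycles of lengths [34, 34, 34, 34, 1].
sign(π) = (−1)^{n − #cycles} = (−1)^{137−5} = (−1)^132 = +1.
(78|137)_J = +1 (Zolotarev's lemma cross-check).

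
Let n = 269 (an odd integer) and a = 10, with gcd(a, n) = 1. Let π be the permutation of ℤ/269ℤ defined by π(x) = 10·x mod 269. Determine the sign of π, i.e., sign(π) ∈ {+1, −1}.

-1

Start at x=62: 62 → 82 → 13 → 130 → 224 → 88 → 73 → … (one orbit).
Cycle type of π: 268 + 1; total 2 cycles.
sign(π) = (−1)^{n − #cycles} = (−1)^{269−2} = (−1)^267 = -1.
Check: (10/269) = -1 by Zolotarev.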